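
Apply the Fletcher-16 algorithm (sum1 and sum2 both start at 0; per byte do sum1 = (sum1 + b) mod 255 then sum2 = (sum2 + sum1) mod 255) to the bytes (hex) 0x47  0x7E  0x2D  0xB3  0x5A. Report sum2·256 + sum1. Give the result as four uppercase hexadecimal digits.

Running sums (mod 255):
  after byte 0 (0x47): sum1=71, sum2=71
  after byte 1 (0x7E): sum1=197, sum2=13
  after byte 2 (0x2D): sum1=242, sum2=0
  after byte 3 (0xB3): sum1=166, sum2=166
  after byte 4 (0x5A): sum1=1, sum2=167
Checksum = sum2·256 + sum1 = 167·256 + 1 = 42753 = 0xA701.

A701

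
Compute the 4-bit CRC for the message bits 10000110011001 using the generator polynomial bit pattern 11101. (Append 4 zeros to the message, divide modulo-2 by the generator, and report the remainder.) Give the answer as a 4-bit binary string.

Append 4 zeros: 100001100110010000. Divide by 11101 (XOR where the leading bit is 1):
  pos 0: 10000 XOR 11101 = 01101
  pos 1: 11011 XOR 11101 = 00110
  pos 3: 11010 XOR 11101 = 00111
  pos 5: 11101 XOR 11101 = 00000
  pos 10: 10010 XOR 11101 = 01111
  pos 11: 11110 XOR 11101 = 00011
Remainder (last 4 bits) = 1100. This is the CRC / FCS.

1100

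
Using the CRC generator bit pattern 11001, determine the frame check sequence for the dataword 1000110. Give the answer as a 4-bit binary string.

Append 4 zeros: 10001100000. Divide by 11001 (XOR where the leading bit is 1):
  pos 0: 10001 XOR 11001 = 01000
  pos 1: 10001 XOR 11001 = 01000
  pos 2: 10000 XOR 11001 = 01001
  pos 3: 10010 XOR 11001 = 01011
  pos 4: 10110 XOR 11001 = 01111
  pos 5: 11110 XOR 11001 = 00111
Remainder (last 4 bits) = 1110. This is the CRC / FCS.

1110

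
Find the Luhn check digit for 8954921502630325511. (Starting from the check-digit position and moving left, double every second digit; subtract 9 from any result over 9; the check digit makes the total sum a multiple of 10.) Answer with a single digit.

7

Partial digits right→left: 1 1 5 5 2 3 0 3 6 2 0 5 1 2 9 4 5 9 8
Double every second digit counting from the check-digit position (so the 1st, 3rd, 5th, ... of the partial from the right).
  doubled (with −9 where >9): 2 1 4 0 3 0 2 9 1 7 → sum 29
  kept as-is: 1 5 3 3 2 5 2 4 9 → sum 34
Total = 29 + 34 = 63.
Check digit = (10 − (63 mod 10)) mod 10 = 7.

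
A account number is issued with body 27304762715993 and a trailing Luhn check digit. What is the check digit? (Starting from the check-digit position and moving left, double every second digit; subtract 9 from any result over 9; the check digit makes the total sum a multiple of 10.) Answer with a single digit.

Partial digits right→left: 3 9 9 5 1 7 2 6 7 4 0 3 7 2
Double every second digit counting from the check-digit position (so the 1st, 3rd, 5th, ... of the partial from the right).
  doubled (with −9 where >9): 6 9 2 4 5 0 5 → sum 31
  kept as-is: 9 5 7 6 4 3 2 → sum 36
Total = 31 + 36 = 67.
Check digit = (10 − (67 mod 10)) mod 10 = 3.

3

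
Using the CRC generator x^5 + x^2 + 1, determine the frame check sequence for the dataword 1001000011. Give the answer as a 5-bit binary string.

Append 5 zeros: 100100001100000. Divide by 100101 (XOR where the leading bit is 1):
  pos 0: 100100 XOR 100101 = 000001
  pos 5: 100110 XOR 100101 = 000011
  pos 9: 110000 XOR 100101 = 010101
Remainder (last 5 bits) = 10101. This is the CRC / FCS.

10101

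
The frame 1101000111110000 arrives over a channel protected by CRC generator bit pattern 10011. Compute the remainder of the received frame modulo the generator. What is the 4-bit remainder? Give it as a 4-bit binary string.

0000

Modulo-2 division of 1101000111110000 by 10011:
  pos 0: 11010 XOR 10011 = 01001
  pos 1: 10010 XOR 10011 = 00001
  pos 5: 10111 XOR 10011 = 00100
  pos 7: 10011 XOR 10011 = 00000
Remainder = 0000 (zero — the frame passes the CRC check).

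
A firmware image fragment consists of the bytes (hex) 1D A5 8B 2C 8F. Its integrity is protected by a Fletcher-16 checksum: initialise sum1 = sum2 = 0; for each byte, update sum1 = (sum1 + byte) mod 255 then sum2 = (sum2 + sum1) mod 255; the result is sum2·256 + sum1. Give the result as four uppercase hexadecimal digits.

B20A

Running sums (mod 255):
  after byte 0 (1D): sum1=29, sum2=29
  after byte 1 (A5): sum1=194, sum2=223
  after byte 2 (8B): sum1=78, sum2=46
  after byte 3 (2C): sum1=122, sum2=168
  after byte 4 (8F): sum1=10, sum2=178
Checksum = sum2·256 + sum1 = 178·256 + 10 = 45578 = 0xB20A.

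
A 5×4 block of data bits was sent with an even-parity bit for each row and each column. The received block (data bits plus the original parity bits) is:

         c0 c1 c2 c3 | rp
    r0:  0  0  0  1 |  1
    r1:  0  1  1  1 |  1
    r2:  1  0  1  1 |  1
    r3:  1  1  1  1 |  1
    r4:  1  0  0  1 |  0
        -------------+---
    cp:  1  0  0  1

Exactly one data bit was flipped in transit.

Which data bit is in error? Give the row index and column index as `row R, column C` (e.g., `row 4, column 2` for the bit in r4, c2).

row 3, column 2

Recompute each row's even parity and compare to rp:
  r0: data parity 1, sent rp 1 → ok
  r1: data parity 1, sent rp 1 → ok
  r2: data parity 1, sent rp 1 → ok
  r3: data parity 0, sent rp 1 → mismatch
  r4: data parity 0, sent rp 0 → ok
Recompute each column's even parity and compare to cp:
  c0: data parity 1, sent cp 1 → ok
  c1: data parity 0, sent cp 0 → ok
  c2: data parity 1, sent cp 0 → mismatch
  c3: data parity 1, sent cp 1 → ok
Exactly one row (r3) and one column (c2) fail → the flipped bit is at their intersection.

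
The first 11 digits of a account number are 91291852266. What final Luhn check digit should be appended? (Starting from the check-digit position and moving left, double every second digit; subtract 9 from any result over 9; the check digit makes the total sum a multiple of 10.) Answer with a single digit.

Partial digits right→left: 6 6 2 2 5 8 1 9 2 1 9
Double every second digit counting from the check-digit position (so the 1st, 3rd, 5th, ... of the partial from the right).
  doubled (with −9 where >9): 3 4 1 2 4 9 → sum 23
  kept as-is: 6 2 8 9 1 → sum 26
Total = 23 + 26 = 49.
Check digit = (10 − (49 mod 10)) mod 10 = 1.

1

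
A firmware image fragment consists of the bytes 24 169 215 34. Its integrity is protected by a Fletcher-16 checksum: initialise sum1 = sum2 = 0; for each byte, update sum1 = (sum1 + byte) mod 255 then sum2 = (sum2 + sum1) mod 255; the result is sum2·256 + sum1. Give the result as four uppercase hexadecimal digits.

2FBB

Running sums (mod 255):
  after byte 0 (24): sum1=24, sum2=24
  after byte 1 (169): sum1=193, sum2=217
  after byte 2 (215): sum1=153, sum2=115
  after byte 3 (34): sum1=187, sum2=47
Checksum = sum2·256 + sum1 = 47·256 + 187 = 12219 = 0x2FBB.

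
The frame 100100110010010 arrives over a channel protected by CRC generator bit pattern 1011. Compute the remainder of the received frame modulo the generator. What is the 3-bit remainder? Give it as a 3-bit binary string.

Modulo-2 division of 100100110010010 by 1011:
  pos 0: 1001 XOR 1011 = 0010
  pos 2: 1000 XOR 1011 = 0011
  pos 4: 1111 XOR 1011 = 0100
  pos 5: 1000 XOR 1011 = 0011
  pos 7: 1101 XOR 1011 = 0110
  pos 8: 1100 XOR 1011 = 0111
  pos 9: 1110 XOR 1011 = 0101
  pos 10: 1011 XOR 1011 = 0000
Remainder = 000 (zero — the frame passes the CRC check).

000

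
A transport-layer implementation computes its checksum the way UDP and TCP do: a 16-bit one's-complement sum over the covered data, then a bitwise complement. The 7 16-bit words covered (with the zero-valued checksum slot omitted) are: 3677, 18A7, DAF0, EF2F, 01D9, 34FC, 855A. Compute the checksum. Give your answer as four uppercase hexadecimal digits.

One's-complement addition (fold any carry out of bit 15 back into bit 0):
  0x3677 + 0x18A7 = 0x04F1E
  0x4F1E + 0xDAF0 = 0x12A0E → wrap carry → 0x2A0F
  0x2A0F + 0xEF2F = 0x1193E → wrap carry → 0x193F
  0x193F + 0x01D9 = 0x01B18
  0x1B18 + 0x34FC = 0x05014
  0x5014 + 0x855A = 0x0D56E
One's-complement sum = 0xD56E.
Checksum = ~0xD56E & 0xFFFF = 0x2A91.

2A91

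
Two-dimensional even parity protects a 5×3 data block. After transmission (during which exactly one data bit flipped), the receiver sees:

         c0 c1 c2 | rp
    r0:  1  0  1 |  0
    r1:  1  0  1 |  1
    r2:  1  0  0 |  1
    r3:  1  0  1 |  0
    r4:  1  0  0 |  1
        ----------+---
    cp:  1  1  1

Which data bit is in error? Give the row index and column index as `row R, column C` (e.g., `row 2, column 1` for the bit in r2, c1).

Recompute each row's even parity and compare to rp:
  r0: data parity 0, sent rp 0 → ok
  r1: data parity 0, sent rp 1 → mismatch
  r2: data parity 1, sent rp 1 → ok
  r3: data parity 0, sent rp 0 → ok
  r4: data parity 1, sent rp 1 → ok
Recompute each column's even parity and compare to cp:
  c0: data parity 1, sent cp 1 → ok
  c1: data parity 0, sent cp 1 → mismatch
  c2: data parity 1, sent cp 1 → ok
Exactly one row (r1) and one column (c1) fail → the flipped bit is at their intersection.

row 1, column 1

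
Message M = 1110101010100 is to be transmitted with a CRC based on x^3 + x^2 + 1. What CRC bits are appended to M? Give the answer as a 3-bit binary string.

Append 3 zeros: 1110101010100000. Divide by 1101 (XOR where the leading bit is 1):
  pos 0: 1110 XOR 1101 = 0011
  pos 2: 1110 XOR 1101 = 0011
  pos 4: 1110 XOR 1101 = 0011
  pos 6: 1110 XOR 1101 = 0011
  pos 8: 1110 XOR 1101 = 0011
  pos 10: 1100 XOR 1101 = 0001
Remainder (last 3 bits) = 100. This is the CRC / FCS.

100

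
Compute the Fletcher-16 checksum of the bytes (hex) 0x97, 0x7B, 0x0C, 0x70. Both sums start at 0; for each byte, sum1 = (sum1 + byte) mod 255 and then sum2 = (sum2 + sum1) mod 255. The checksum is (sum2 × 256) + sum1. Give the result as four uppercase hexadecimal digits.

598F

Running sums (mod 255):
  after byte 0 (0x97): sum1=151, sum2=151
  after byte 1 (0x7B): sum1=19, sum2=170
  after byte 2 (0x0C): sum1=31, sum2=201
  after byte 3 (0x70): sum1=143, sum2=89
Checksum = sum2·256 + sum1 = 89·256 + 143 = 22927 = 0x598F.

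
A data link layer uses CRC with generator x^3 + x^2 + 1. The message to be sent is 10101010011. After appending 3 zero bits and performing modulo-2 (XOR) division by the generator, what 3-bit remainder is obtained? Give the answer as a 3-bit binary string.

110

Append 3 zeros: 10101010011000. Divide by 1101 (XOR where the leading bit is 1):
  pos 0: 1010 XOR 1101 = 0111
  pos 1: 1111 XOR 1101 = 0010
  pos 3: 1001 XOR 1101 = 0100
  pos 4: 1000 XOR 1101 = 0101
  pos 5: 1010 XOR 1101 = 0111
  pos 6: 1111 XOR 1101 = 0010
  pos 8: 1010 XOR 1101 = 0111
  pos 9: 1110 XOR 1101 = 0011
Remainder (last 3 bits) = 110. This is the CRC / FCS.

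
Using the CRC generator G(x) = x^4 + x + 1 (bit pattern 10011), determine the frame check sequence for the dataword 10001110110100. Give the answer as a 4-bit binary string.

Append 4 zeros: 100011101101000000. Divide by 10011 (XOR where the leading bit is 1):
  pos 0: 10001 XOR 10011 = 00010
  pos 3: 10110 XOR 10011 = 00101
  pos 5: 10111 XOR 10011 = 00100
  pos 7: 10001 XOR 10011 = 00010
  pos 10: 10000 XOR 10011 = 00011
  pos 13: 11000 XOR 10011 = 01011
Remainder (last 4 bits) = 1011. This is the CRC / FCS.

1011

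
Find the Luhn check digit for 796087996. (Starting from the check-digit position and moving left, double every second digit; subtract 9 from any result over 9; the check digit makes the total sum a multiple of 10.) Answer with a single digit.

8

Partial digits right→left: 6 9 9 7 8 0 6 9 7
Double every second digit counting from the check-digit position (so the 1st, 3rd, 5th, ... of the partial from the right).
  doubled (with −9 where >9): 3 9 7 3 5 → sum 27
  kept as-is: 9 7 0 9 → sum 25
Total = 27 + 25 = 52.
Check digit = (10 − (52 mod 10)) mod 10 = 8.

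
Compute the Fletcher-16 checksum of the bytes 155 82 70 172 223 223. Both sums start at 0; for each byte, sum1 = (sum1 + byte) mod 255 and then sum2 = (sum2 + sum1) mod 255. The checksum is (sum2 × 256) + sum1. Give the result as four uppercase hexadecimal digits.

00A0

Running sums (mod 255):
  after byte 0 (155): sum1=155, sum2=155
  after byte 1 (82): sum1=237, sum2=137
  after byte 2 (70): sum1=52, sum2=189
  after byte 3 (172): sum1=224, sum2=158
  after byte 4 (223): sum1=192, sum2=95
  after byte 5 (223): sum1=160, sum2=0
Checksum = sum2·256 + sum1 = 0·256 + 160 = 160 = 0x00A0.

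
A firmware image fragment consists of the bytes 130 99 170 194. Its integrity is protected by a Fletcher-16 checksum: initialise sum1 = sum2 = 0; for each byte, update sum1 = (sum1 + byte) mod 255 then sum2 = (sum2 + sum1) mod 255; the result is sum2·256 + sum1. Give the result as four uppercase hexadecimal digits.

4C53

Running sums (mod 255):
  after byte 0 (130): sum1=130, sum2=130
  after byte 1 (99): sum1=229, sum2=104
  after byte 2 (170): sum1=144, sum2=248
  after byte 3 (194): sum1=83, sum2=76
Checksum = sum2·256 + sum1 = 76·256 + 83 = 19539 = 0x4C53.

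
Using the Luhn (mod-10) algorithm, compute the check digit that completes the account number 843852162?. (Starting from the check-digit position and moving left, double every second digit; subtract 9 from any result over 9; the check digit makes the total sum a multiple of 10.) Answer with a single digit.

Partial digits right→left: 2 6 1 2 5 8 3 4 8
Double every second digit counting from the check-digit position (so the 1st, 3rd, 5th, ... of the partial from the right).
  doubled (with −9 where >9): 4 2 1 6 7 → sum 20
  kept as-is: 6 2 8 4 → sum 20
Total = 20 + 20 = 40.
Check digit = (10 − (40 mod 10)) mod 10 = 0.

0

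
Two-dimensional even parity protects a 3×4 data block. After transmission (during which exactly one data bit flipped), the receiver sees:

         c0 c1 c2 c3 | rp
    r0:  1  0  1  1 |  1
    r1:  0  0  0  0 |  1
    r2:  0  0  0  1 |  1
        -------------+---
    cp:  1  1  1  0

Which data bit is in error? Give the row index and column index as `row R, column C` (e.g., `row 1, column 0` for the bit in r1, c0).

row 1, column 1

Recompute each row's even parity and compare to rp:
  r0: data parity 1, sent rp 1 → ok
  r1: data parity 0, sent rp 1 → mismatch
  r2: data parity 1, sent rp 1 → ok
Recompute each column's even parity and compare to cp:
  c0: data parity 1, sent cp 1 → ok
  c1: data parity 0, sent cp 1 → mismatch
  c2: data parity 1, sent cp 1 → ok
  c3: data parity 0, sent cp 0 → ok
Exactly one row (r1) and one column (c1) fail → the flipped bit is at their intersection.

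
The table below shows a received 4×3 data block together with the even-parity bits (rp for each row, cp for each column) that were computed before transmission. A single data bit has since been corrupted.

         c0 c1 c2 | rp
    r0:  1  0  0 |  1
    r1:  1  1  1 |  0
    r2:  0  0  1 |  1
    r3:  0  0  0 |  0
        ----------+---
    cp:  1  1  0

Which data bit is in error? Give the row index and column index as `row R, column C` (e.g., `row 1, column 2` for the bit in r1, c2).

row 1, column 0

Recompute each row's even parity and compare to rp:
  r0: data parity 1, sent rp 1 → ok
  r1: data parity 1, sent rp 0 → mismatch
  r2: data parity 1, sent rp 1 → ok
  r3: data parity 0, sent rp 0 → ok
Recompute each column's even parity and compare to cp:
  c0: data parity 0, sent cp 1 → mismatch
  c1: data parity 1, sent cp 1 → ok
  c2: data parity 0, sent cp 0 → ok
Exactly one row (r1) and one column (c0) fail → the flipped bit is at their intersection.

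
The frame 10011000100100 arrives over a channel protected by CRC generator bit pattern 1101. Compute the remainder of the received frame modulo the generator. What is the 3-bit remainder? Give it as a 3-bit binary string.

000

Modulo-2 division of 10011000100100 by 1101:
  pos 0: 1001 XOR 1101 = 0100
  pos 1: 1001 XOR 1101 = 0100
  pos 2: 1000 XOR 1101 = 0101
  pos 3: 1010 XOR 1101 = 0111
  pos 4: 1110 XOR 1101 = 0011
  pos 6: 1110 XOR 1101 = 0011
  pos 8: 1101 XOR 1101 = 0000
Remainder = 000 (zero — the frame passes the CRC check).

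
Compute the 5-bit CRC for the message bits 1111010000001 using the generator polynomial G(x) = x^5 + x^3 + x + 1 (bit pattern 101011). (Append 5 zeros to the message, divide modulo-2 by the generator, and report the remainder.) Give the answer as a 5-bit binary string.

Append 5 zeros: 111101000000100000. Divide by 101011 (XOR where the leading bit is 1):
  pos 0: 111101 XOR 101011 = 010110
  pos 1: 101100 XOR 101011 = 000111
  pos 4: 111000 XOR 101011 = 010011
  pos 5: 100110 XOR 101011 = 001101
  pos 7: 110101 XOR 101011 = 011110
  pos 8: 111100 XOR 101011 = 010111
  pos 9: 101110 XOR 101011 = 000101
  pos 12: 101000 XOR 101011 = 000011
Remainder (last 5 bits) = 00011. This is the CRC / FCS.

00011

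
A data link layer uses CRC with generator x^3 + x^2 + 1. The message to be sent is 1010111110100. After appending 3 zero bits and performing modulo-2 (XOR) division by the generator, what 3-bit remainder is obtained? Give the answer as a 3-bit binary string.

010

Append 3 zeros: 1010111110100000. Divide by 1101 (XOR where the leading bit is 1):
  pos 0: 1010 XOR 1101 = 0111
  pos 1: 1111 XOR 1101 = 0010
  pos 3: 1011 XOR 1101 = 0110
  pos 4: 1101 XOR 1101 = 0000
  pos 8: 1010 XOR 1101 = 0111
  pos 9: 1110 XOR 1101 = 0011
  pos 11: 1100 XOR 1101 = 0001
Remainder (last 3 bits) = 010. This is the CRC / FCS.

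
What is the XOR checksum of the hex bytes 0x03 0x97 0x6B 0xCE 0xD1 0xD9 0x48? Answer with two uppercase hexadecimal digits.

71

XOR the bytes together:
  start with 0x03
  0x03 ⊕ 0x97 = 0x94
  0x94 ⊕ 0x6B = 0xFF
  0xFF ⊕ 0xCE = 0x31
  0x31 ⊕ 0xD1 = 0xE0
  0xE0 ⊕ 0xD9 = 0x39
  0x39 ⊕ 0x48 = 0x71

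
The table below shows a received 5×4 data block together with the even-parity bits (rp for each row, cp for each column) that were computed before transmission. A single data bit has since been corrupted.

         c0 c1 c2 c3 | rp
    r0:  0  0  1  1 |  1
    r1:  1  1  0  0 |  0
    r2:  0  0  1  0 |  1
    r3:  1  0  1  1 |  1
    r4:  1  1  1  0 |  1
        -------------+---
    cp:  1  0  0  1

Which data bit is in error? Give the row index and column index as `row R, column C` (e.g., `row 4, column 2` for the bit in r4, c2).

row 0, column 3

Recompute each row's even parity and compare to rp:
  r0: data parity 0, sent rp 1 → mismatch
  r1: data parity 0, sent rp 0 → ok
  r2: data parity 1, sent rp 1 → ok
  r3: data parity 1, sent rp 1 → ok
  r4: data parity 1, sent rp 1 → ok
Recompute each column's even parity and compare to cp:
  c0: data parity 1, sent cp 1 → ok
  c1: data parity 0, sent cp 0 → ok
  c2: data parity 0, sent cp 0 → ok
  c3: data parity 0, sent cp 1 → mismatch
Exactly one row (r0) and one column (c3) fail → the flipped bit is at their intersection.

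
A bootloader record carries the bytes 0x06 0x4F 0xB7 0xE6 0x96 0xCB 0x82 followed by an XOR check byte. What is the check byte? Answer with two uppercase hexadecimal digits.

XOR the bytes together:
  start with 0x06
  0x06 ⊕ 0x4F = 0x49
  0x49 ⊕ 0xB7 = 0xFE
  0xFE ⊕ 0xE6 = 0x18
  0x18 ⊕ 0x96 = 0x8E
  0x8E ⊕ 0xCB = 0x45
  0x45 ⊕ 0x82 = 0xC7

C7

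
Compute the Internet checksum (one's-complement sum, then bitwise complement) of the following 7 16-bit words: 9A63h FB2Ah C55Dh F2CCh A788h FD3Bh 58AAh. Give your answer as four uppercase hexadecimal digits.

B4D7

One's-complement addition (fold any carry out of bit 15 back into bit 0):
  0x9A63 + 0xFB2A = 0x1958D → wrap carry → 0x958E
  0x958E + 0xC55D = 0x15AEB → wrap carry → 0x5AEC
  0x5AEC + 0xF2CC = 0x14DB8 → wrap carry → 0x4DB9
  0x4DB9 + 0xA788 = 0x0F541
  0xF541 + 0xFD3B = 0x1F27C → wrap carry → 0xF27D
  0xF27D + 0x58AA = 0x14B27 → wrap carry → 0x4B28
One's-complement sum = 0x4B28.
Checksum = ~0x4B28 & 0xFFFF = 0xB4D7.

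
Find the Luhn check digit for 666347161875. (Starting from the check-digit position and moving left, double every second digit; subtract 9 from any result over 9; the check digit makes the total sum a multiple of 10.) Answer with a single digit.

0

Partial digits right→left: 5 7 8 1 6 1 7 4 3 6 6 6
Double every second digit counting from the check-digit position (so the 1st, 3rd, 5th, ... of the partial from the right).
  doubled (with −9 where >9): 1 7 3 5 6 3 → sum 25
  kept as-is: 7 1 1 4 6 6 → sum 25
Total = 25 + 25 = 50.
Check digit = (10 − (50 mod 10)) mod 10 = 0.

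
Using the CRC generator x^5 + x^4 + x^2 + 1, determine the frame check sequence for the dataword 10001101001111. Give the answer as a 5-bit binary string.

Append 5 zeros: 1000110100111100000. Divide by 110101 (XOR where the leading bit is 1):
  pos 0: 100011 XOR 110101 = 010110
  pos 1: 101100 XOR 110101 = 011001
  pos 2: 110011 XOR 110101 = 000110
  pos 5: 110001 XOR 110101 = 000100
  pos 8: 100111 XOR 110101 = 010010
  pos 9: 100100 XOR 110101 = 010001
  pos 10: 100010 XOR 110101 = 010111
  pos 11: 101110 XOR 110101 = 011011
  pos 12: 110110 XOR 110101 = 000011
Remainder (last 5 bits) = 00110. This is the CRC / FCS.

00110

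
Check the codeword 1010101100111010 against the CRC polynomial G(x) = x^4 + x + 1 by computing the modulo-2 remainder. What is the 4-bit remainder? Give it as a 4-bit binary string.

0010

Modulo-2 division of 1010101100111010 by 10011:
  pos 0: 10101 XOR 10011 = 00110
  pos 2: 11001 XOR 10011 = 01010
  pos 3: 10101 XOR 10011 = 00110
  pos 5: 11000 XOR 10011 = 01011
  pos 6: 10111 XOR 10011 = 00100
  pos 8: 10011 XOR 10011 = 00000
Remainder = 0010 (nonzero — an error is detected).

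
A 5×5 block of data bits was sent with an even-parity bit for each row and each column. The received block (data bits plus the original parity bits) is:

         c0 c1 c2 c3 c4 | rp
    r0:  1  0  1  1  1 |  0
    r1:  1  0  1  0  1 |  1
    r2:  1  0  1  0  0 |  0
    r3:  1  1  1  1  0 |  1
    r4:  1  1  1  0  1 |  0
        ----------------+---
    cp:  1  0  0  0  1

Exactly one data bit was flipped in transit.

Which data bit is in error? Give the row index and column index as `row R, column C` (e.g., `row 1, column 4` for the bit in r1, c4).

Recompute each row's even parity and compare to rp:
  r0: data parity 0, sent rp 0 → ok
  r1: data parity 1, sent rp 1 → ok
  r2: data parity 0, sent rp 0 → ok
  r3: data parity 0, sent rp 1 → mismatch
  r4: data parity 0, sent rp 0 → ok
Recompute each column's even parity and compare to cp:
  c0: data parity 1, sent cp 1 → ok
  c1: data parity 0, sent cp 0 → ok
  c2: data parity 1, sent cp 0 → mismatch
  c3: data parity 0, sent cp 0 → ok
  c4: data parity 1, sent cp 1 → ok
Exactly one row (r3) and one column (c2) fail → the flipped bit is at their intersection.

row 3, column 2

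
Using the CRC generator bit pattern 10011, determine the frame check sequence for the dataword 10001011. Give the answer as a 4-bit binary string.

0000

Append 4 zeros: 100010110000. Divide by 10011 (XOR where the leading bit is 1):
  pos 0: 10001 XOR 10011 = 00010
  pos 3: 10011 XOR 10011 = 00000
Remainder (last 4 bits) = 0000. This is the CRC / FCS.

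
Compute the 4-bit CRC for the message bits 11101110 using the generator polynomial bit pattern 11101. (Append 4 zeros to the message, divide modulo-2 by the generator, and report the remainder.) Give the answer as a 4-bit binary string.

Append 4 zeros: 111011100000. Divide by 11101 (XOR where the leading bit is 1):
  pos 0: 11101 XOR 11101 = 00000
  pos 5: 11000 XOR 11101 = 00101
  pos 7: 10100 XOR 11101 = 01001
Remainder (last 4 bits) = 1001. This is the CRC / FCS.

1001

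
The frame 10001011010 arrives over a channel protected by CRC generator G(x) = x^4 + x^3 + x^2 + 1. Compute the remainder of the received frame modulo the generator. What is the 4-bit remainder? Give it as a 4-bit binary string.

0001

Modulo-2 division of 10001011010 by 11101:
  pos 0: 10001 XOR 11101 = 01100
  pos 1: 11000 XOR 11101 = 00101
  pos 3: 10111 XOR 11101 = 01010
  pos 4: 10100 XOR 11101 = 01001
  pos 5: 10011 XOR 11101 = 01110
  pos 6: 11100 XOR 11101 = 00001
Remainder = 0001 (nonzero — an error is detected).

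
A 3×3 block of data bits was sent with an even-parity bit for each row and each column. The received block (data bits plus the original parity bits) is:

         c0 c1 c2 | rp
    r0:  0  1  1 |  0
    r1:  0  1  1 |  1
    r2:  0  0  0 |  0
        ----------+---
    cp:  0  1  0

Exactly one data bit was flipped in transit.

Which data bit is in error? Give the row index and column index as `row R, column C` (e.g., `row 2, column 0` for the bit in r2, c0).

Recompute each row's even parity and compare to rp:
  r0: data parity 0, sent rp 0 → ok
  r1: data parity 0, sent rp 1 → mismatch
  r2: data parity 0, sent rp 0 → ok
Recompute each column's even parity and compare to cp:
  c0: data parity 0, sent cp 0 → ok
  c1: data parity 0, sent cp 1 → mismatch
  c2: data parity 0, sent cp 0 → ok
Exactly one row (r1) and one column (c1) fail → the flipped bit is at their intersection.

row 1, column 1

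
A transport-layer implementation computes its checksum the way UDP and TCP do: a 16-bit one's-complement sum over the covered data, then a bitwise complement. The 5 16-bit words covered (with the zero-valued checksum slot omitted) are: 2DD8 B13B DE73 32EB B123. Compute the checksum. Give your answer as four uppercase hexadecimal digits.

5E69

One's-complement addition (fold any carry out of bit 15 back into bit 0):
  0x2DD8 + 0xB13B = 0x0DF13
  0xDF13 + 0xDE73 = 0x1BD86 → wrap carry → 0xBD87
  0xBD87 + 0x32EB = 0x0F072
  0xF072 + 0xB123 = 0x1A195 → wrap carry → 0xA196
One's-complement sum = 0xA196.
Checksum = ~0xA196 & 0xFFFF = 0x5E69.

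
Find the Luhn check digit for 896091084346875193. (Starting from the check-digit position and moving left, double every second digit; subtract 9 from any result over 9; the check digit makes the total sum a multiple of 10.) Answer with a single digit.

7

Partial digits right→left: 3 9 1 5 7 8 6 4 3 4 8 0 1 9 0 6 9 8
Double every second digit counting from the check-digit position (so the 1st, 3rd, 5th, ... of the partial from the right).
  doubled (with −9 where >9): 6 2 5 3 6 7 2 0 9 → sum 40
  kept as-is: 9 5 8 4 4 0 9 6 8 → sum 53
Total = 40 + 53 = 93.
Check digit = (10 − (93 mod 10)) mod 10 = 7.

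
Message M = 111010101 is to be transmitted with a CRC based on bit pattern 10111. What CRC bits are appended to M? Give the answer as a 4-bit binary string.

1111

Append 4 zeros: 1110101010000. Divide by 10111 (XOR where the leading bit is 1):
  pos 0: 11101 XOR 10111 = 01010
  pos 1: 10100 XOR 10111 = 00011
  pos 4: 11101 XOR 10111 = 01010
  pos 5: 10100 XOR 10111 = 00011
  pos 8: 11000 XOR 10111 = 01111
Remainder (last 4 bits) = 1111. This is the CRC / FCS.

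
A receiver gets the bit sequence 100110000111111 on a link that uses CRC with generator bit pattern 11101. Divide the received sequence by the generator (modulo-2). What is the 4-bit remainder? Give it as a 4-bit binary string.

0001

Modulo-2 division of 100110000111111 by 11101:
  pos 0: 10011 XOR 11101 = 01110
  pos 1: 11100 XOR 11101 = 00001
  pos 5: 10001 XOR 11101 = 01100
  pos 6: 11001 XOR 11101 = 00100
  pos 8: 10011 XOR 11101 = 01110
  pos 9: 11101 XOR 11101 = 00000
Remainder = 0001 (nonzero — an error is detected).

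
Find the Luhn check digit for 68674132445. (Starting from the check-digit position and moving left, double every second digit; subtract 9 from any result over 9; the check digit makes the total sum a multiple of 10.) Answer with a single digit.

Partial digits right→left: 5 4 4 2 3 1 4 7 6 8 6
Double every second digit counting from the check-digit position (so the 1st, 3rd, 5th, ... of the partial from the right).
  doubled (with −9 where >9): 1 8 6 8 3 3 → sum 29
  kept as-is: 4 2 1 7 8 → sum 22
Total = 29 + 22 = 51.
Check digit = (10 − (51 mod 10)) mod 10 = 9.

9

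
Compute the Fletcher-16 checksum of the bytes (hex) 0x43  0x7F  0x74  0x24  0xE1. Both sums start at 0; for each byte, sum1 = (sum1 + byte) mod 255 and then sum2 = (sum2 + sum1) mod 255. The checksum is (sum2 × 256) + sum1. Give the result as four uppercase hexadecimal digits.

Running sums (mod 255):
  after byte 0 (0x43): sum1=67, sum2=67
  after byte 1 (0x7F): sum1=194, sum2=6
  after byte 2 (0x74): sum1=55, sum2=61
  after byte 3 (0x24): sum1=91, sum2=152
  after byte 4 (0xE1): sum1=61, sum2=213
Checksum = sum2·256 + sum1 = 213·256 + 61 = 54589 = 0xD53D.

D53D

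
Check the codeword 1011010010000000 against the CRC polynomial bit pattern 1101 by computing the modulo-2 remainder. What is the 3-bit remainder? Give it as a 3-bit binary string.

Modulo-2 division of 1011010010000000 by 1101:
  pos 0: 1011 XOR 1101 = 0110
  pos 1: 1100 XOR 1101 = 0001
  pos 4: 1100 XOR 1101 = 0001
  pos 7: 1100 XOR 1101 = 0001
  pos 10: 1000 XOR 1101 = 0101
  pos 11: 1010 XOR 1101 = 0111
  pos 12: 1110 XOR 1101 = 0011
Remainder = 011 (nonzero — an error is detected).

011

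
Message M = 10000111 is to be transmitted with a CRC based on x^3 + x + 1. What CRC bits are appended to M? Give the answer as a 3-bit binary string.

001

Append 3 zeros: 10000111000. Divide by 1011 (XOR where the leading bit is 1):
  pos 0: 1000 XOR 1011 = 0011
  pos 2: 1101 XOR 1011 = 0110
  pos 3: 1101 XOR 1011 = 0110
  pos 4: 1101 XOR 1011 = 0110
  pos 5: 1100 XOR 1011 = 0111
  pos 6: 1110 XOR 1011 = 0101
  pos 7: 1010 XOR 1011 = 0001
Remainder (last 3 bits) = 001. This is the CRC / FCS.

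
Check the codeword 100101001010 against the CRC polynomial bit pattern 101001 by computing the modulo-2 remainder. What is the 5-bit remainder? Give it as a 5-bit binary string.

Modulo-2 division of 100101001010 by 101001:
  pos 0: 100101 XOR 101001 = 001100
  pos 2: 110000 XOR 101001 = 011001
  pos 3: 110011 XOR 101001 = 011010
  pos 4: 110100 XOR 101001 = 011101
  pos 5: 111011 XOR 101001 = 010010
  pos 6: 100100 XOR 101001 = 001101
Remainder = 01101 (nonzero — an error is detected).

01101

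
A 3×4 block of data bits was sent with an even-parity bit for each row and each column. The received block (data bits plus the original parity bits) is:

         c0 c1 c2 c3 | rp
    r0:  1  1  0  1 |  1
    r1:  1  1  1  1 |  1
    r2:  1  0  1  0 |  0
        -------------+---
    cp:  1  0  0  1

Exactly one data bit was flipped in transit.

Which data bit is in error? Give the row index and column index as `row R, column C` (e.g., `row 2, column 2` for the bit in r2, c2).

Recompute each row's even parity and compare to rp:
  r0: data parity 1, sent rp 1 → ok
  r1: data parity 0, sent rp 1 → mismatch
  r2: data parity 0, sent rp 0 → ok
Recompute each column's even parity and compare to cp:
  c0: data parity 1, sent cp 1 → ok
  c1: data parity 0, sent cp 0 → ok
  c2: data parity 0, sent cp 0 → ok
  c3: data parity 0, sent cp 1 → mismatch
Exactly one row (r1) and one column (c3) fail → the flipped bit is at their intersection.

row 1, column 3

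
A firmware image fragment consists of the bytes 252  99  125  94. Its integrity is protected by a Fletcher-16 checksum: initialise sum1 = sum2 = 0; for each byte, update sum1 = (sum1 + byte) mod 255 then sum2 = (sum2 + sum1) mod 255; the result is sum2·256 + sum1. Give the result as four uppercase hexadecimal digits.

773C

Running sums (mod 255):
  after byte 0 (252): sum1=252, sum2=252
  after byte 1 (99): sum1=96, sum2=93
  after byte 2 (125): sum1=221, sum2=59
  after byte 3 (94): sum1=60, sum2=119
Checksum = sum2·256 + sum1 = 119·256 + 60 = 30524 = 0x773C.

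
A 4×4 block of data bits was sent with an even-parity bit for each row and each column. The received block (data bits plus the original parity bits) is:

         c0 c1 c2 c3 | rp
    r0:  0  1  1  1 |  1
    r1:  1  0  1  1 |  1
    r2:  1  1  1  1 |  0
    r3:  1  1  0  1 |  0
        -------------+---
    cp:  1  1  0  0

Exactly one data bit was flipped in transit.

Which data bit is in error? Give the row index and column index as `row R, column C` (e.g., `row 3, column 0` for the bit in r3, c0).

row 3, column 2

Recompute each row's even parity and compare to rp:
  r0: data parity 1, sent rp 1 → ok
  r1: data parity 1, sent rp 1 → ok
  r2: data parity 0, sent rp 0 → ok
  r3: data parity 1, sent rp 0 → mismatch
Recompute each column's even parity and compare to cp:
  c0: data parity 1, sent cp 1 → ok
  c1: data parity 1, sent cp 1 → ok
  c2: data parity 1, sent cp 0 → mismatch
  c3: data parity 0, sent cp 0 → ok
Exactly one row (r3) and one column (c2) fail → the flipped bit is at their intersection.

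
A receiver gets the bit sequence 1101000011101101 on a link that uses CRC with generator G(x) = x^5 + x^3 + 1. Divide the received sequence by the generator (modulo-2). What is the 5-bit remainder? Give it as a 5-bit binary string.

00000

Modulo-2 division of 1101000011101101 by 101001:
  pos 0: 110100 XOR 101001 = 011101
  pos 1: 111010 XOR 101001 = 010011
  pos 2: 100110 XOR 101001 = 001111
  pos 4: 111111 XOR 101001 = 010110
  pos 5: 101101 XOR 101001 = 000100
  pos 8: 100011 XOR 101001 = 001010
  pos 10: 101001 XOR 101001 = 000000
Remainder = 00000 (zero — the frame passes the CRC check).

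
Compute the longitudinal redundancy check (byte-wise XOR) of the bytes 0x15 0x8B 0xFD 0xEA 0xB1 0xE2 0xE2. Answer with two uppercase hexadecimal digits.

38

XOR the bytes together:
  start with 0x15
  0x15 ⊕ 0x8B = 0x9E
  0x9E ⊕ 0xFD = 0x63
  0x63 ⊕ 0xEA = 0x89
  0x89 ⊕ 0xB1 = 0x38
  0x38 ⊕ 0xE2 = 0xDA
  0xDA ⊕ 0xE2 = 0x38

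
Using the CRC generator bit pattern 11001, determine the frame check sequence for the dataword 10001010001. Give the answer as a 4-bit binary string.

Append 4 zeros: 100010100010000. Divide by 11001 (XOR where the leading bit is 1):
  pos 0: 10001 XOR 11001 = 01000
  pos 1: 10000 XOR 11001 = 01001
  pos 2: 10011 XOR 11001 = 01010
  pos 3: 10100 XOR 11001 = 01101
  pos 4: 11010 XOR 11001 = 00011
  pos 7: 11010 XOR 11001 = 00011
  pos 10: 11000 XOR 11001 = 00001
Remainder (last 4 bits) = 0001. This is the CRC / FCS.

0001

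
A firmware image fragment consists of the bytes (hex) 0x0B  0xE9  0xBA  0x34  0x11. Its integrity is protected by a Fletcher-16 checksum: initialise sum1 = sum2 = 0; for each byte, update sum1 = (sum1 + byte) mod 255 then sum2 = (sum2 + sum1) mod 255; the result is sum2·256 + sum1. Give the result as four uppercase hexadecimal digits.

Running sums (mod 255):
  after byte 0 (0x0B): sum1=11, sum2=11
  after byte 1 (0xE9): sum1=244, sum2=0
  after byte 2 (0xBA): sum1=175, sum2=175
  after byte 3 (0x34): sum1=227, sum2=147
  after byte 4 (0x11): sum1=244, sum2=136
Checksum = sum2·256 + sum1 = 136·256 + 244 = 35060 = 0x88F4.

88F4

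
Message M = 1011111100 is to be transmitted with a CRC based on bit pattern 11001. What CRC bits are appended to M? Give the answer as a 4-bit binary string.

Append 4 zeros: 10111111000000. Divide by 11001 (XOR where the leading bit is 1):
  pos 0: 10111 XOR 11001 = 01110
  pos 1: 11101 XOR 11001 = 00100
  pos 3: 10011 XOR 11001 = 01010
  pos 4: 10100 XOR 11001 = 01101
  pos 5: 11010 XOR 11001 = 00011
  pos 8: 11000 XOR 11001 = 00001
Remainder (last 4 bits) = 0010. This is the CRC / FCS.

0010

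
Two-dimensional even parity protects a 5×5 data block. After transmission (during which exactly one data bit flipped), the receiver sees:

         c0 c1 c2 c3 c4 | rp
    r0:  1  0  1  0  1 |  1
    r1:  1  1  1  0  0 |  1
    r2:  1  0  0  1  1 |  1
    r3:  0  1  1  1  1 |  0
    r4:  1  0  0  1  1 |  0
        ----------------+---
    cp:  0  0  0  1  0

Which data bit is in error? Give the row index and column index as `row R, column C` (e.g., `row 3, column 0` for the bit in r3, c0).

Recompute each row's even parity and compare to rp:
  r0: data parity 1, sent rp 1 → ok
  r1: data parity 1, sent rp 1 → ok
  r2: data parity 1, sent rp 1 → ok
  r3: data parity 0, sent rp 0 → ok
  r4: data parity 1, sent rp 0 → mismatch
Recompute each column's even parity and compare to cp:
  c0: data parity 0, sent cp 0 → ok
  c1: data parity 0, sent cp 0 → ok
  c2: data parity 1, sent cp 0 → mismatch
  c3: data parity 1, sent cp 1 → ok
  c4: data parity 0, sent cp 0 → ok
Exactly one row (r4) and one column (c2) fail → the flipped bit is at their intersection.

row 4, column 2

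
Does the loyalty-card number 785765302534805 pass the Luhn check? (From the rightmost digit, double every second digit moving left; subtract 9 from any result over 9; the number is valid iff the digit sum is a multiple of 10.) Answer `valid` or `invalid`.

From the right, keep odd positions and double even positions (subtract 9 from any doubled value over 9):
  doubled (positions 2,4,...): 0 8 1 0 1 5 7 → sum 22
  kept (positions 1,3,...): 5 8 3 2 3 6 5 7 → sum 39
Total = 61.
61 mod 10 = 1, so the number is invalid.

invalid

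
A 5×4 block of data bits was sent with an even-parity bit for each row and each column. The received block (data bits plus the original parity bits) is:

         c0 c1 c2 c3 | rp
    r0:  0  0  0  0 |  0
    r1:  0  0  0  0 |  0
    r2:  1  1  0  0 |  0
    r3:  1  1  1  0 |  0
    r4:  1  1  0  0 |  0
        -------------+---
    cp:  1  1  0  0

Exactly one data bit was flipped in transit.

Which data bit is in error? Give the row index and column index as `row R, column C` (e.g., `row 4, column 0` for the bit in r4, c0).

Recompute each row's even parity and compare to rp:
  r0: data parity 0, sent rp 0 → ok
  r1: data parity 0, sent rp 0 → ok
  r2: data parity 0, sent rp 0 → ok
  r3: data parity 1, sent rp 0 → mismatch
  r4: data parity 0, sent rp 0 → ok
Recompute each column's even parity and compare to cp:
  c0: data parity 1, sent cp 1 → ok
  c1: data parity 1, sent cp 1 → ok
  c2: data parity 1, sent cp 0 → mismatch
  c3: data parity 0, sent cp 0 → ok
Exactly one row (r3) and one column (c2) fail → the flipped bit is at their intersection.

row 3, column 2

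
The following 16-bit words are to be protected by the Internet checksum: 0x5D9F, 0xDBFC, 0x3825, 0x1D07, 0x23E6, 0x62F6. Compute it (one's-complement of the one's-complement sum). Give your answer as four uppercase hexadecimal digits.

One's-complement addition (fold any carry out of bit 15 back into bit 0):
  0x5D9F + 0xDBFC = 0x1399B → wrap carry → 0x399C
  0x399C + 0x3825 = 0x071C1
  0x71C1 + 0x1D07 = 0x08EC8
  0x8EC8 + 0x23E6 = 0x0B2AE
  0xB2AE + 0x62F6 = 0x115A4 → wrap carry → 0x15A5
One's-complement sum = 0x15A5.
Checksum = ~0x15A5 & 0xFFFF = 0xEA5A.

EA5A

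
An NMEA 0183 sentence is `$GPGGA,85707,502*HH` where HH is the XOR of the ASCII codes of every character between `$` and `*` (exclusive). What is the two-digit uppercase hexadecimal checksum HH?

5C

XOR the ASCII codes of the payload characters:
  'G' = 0x47 → acc = 0x47
  'P' = 0x50 → acc = 0x17
  'G' = 0x47 → acc = 0x50
  'G' = 0x47 → acc = 0x17
  'A' = 0x41 → acc = 0x56
  ',' = 0x2C → acc = 0x7A
  '8' = 0x38 → acc = 0x42
  '5' = 0x35 → acc = 0x77
  '7' = 0x37 → acc = 0x40
  '0' = 0x30 → acc = 0x70
  '7' = 0x37 → acc = 0x47
  ',' = 0x2C → acc = 0x6B
  '5' = 0x35 → acc = 0x5E
  '0' = 0x30 → acc = 0x6E
  '2' = 0x32 → acc = 0x5C
Checksum = 0x5C.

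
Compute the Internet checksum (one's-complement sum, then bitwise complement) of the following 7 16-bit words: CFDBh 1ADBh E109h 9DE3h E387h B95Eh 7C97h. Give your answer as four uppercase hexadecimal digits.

7CDD

One's-complement addition (fold any carry out of bit 15 back into bit 0):
  0xCFDB + 0x1ADB = 0x0EAB6
  0xEAB6 + 0xE109 = 0x1CBBF → wrap carry → 0xCBC0
  0xCBC0 + 0x9DE3 = 0x169A3 → wrap carry → 0x69A4
  0x69A4 + 0xE387 = 0x14D2B → wrap carry → 0x4D2C
  0x4D2C + 0xB95E = 0x1068A → wrap carry → 0x068B
  0x068B + 0x7C97 = 0x08322
One's-complement sum = 0x8322.
Checksum = ~0x8322 & 0xFFFF = 0x7CDD.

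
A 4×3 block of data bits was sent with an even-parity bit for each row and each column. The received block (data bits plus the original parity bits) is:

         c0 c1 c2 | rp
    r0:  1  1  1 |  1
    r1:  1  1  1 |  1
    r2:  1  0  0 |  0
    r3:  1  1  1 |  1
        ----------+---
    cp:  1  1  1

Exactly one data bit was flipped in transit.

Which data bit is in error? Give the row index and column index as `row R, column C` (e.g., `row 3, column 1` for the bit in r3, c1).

Recompute each row's even parity and compare to rp:
  r0: data parity 1, sent rp 1 → ok
  r1: data parity 1, sent rp 1 → ok
  r2: data parity 1, sent rp 0 → mismatch
  r3: data parity 1, sent rp 1 → ok
Recompute each column's even parity and compare to cp:
  c0: data parity 0, sent cp 1 → mismatch
  c1: data parity 1, sent cp 1 → ok
  c2: data parity 1, sent cp 1 → ok
Exactly one row (r2) and one column (c0) fail → the flipped bit is at their intersection.

row 2, column 0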